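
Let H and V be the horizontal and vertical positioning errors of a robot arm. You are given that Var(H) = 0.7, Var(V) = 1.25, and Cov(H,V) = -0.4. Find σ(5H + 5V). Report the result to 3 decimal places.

5.362

Var(5H + 5V) = (5)²·Var(H) + (5)²·Var(V) + 2·(5)·(5)·Cov(H,V)
= 25·0.7 + 25·1.25 + 50·-0.4 = 28.75
σ(5H + 5V) = √28.75 ≈ 5.362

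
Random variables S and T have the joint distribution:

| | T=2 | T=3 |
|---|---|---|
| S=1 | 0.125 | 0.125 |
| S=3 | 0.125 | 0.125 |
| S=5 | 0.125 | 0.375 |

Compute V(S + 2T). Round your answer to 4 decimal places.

4.4375

E[S] = 3.5,  E[T] = 2.625,  E[ST] = 9.375
V(S) = 15 − (3.5)² = 2.75;  V(T) = 7.125 − (2.625)² = 0.234375
Cov(S,T) = 9.375 − (3.5)(2.625) = 0.1875
V(S + 2T) = (1)²·2.75 + (2)²·0.234375 + 2·(1)·(2)·0.1875 = 4.4375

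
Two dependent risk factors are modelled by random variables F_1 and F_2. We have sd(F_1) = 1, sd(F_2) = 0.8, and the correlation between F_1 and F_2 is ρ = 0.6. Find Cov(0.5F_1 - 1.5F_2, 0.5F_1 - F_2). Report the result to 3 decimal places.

Var(F_1) = (1)² = 1;  Var(F_2) = (0.8)² = 0.64
Cov(F_1,F_2) = ρ·sd(F_1)·sd(F_2) = 0.6·1·0.8 = 0.48
Cov(0.5F_1 - 1.5F_2, 0.5F_1 - F_2) = (0.5)(0.5)Var(F_1) + (-1.5)(-1)Var(F_2) + [(0.5)(-1) + (-1.5)(0.5)]Cov(F_1,F_2)
= 0.25·1 + 1.5·0.64 + -1.25·0.48 = 0.61

0.610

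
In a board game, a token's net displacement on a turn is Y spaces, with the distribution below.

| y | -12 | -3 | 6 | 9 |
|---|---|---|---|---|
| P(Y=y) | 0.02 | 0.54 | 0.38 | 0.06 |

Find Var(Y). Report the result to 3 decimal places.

25.358

E[Y] = (-12)(0.02) + (-3)(0.54) + (6)(0.38) + (9)(0.06) = 0.96
E[Y²] = (-12)²(0.02) + (-3)²(0.54) + (6)²(0.38) + (9)²(0.06) = 26.28
Var(Y) = E[Y²] − (E[Y])² = 26.28 − (0.96)² = 25.3584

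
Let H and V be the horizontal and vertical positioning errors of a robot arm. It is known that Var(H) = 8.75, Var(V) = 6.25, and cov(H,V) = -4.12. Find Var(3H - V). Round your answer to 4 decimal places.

Var(3H - V) = (3)²·Var(H) + (-1)²·Var(V) + 2·(3)·(-1)·cov(H,V)
= 9·8.75 + 1·6.25 + -6·-4.12 = 109.72

109.7200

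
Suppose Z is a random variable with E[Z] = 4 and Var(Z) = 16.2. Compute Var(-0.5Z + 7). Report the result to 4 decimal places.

Var(-0.5Z + 7) = (-0.5)²·Var(Z) = 0.25·16.2 = 4.05

4.0500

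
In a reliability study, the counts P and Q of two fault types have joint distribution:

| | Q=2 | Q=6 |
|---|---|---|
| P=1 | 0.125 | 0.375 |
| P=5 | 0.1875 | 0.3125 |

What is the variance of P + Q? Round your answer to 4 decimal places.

6.4375

E[P] = 3,  E[Q] = 4.75,  E[PQ] = 13.75
V(P) = 13 − (3)² = 4;  V(Q) = 26 − (4.75)² = 3.4375
Cov(P,Q) = 13.75 − (3)(4.75) = -0.5
V(P + Q) = (1)²·4 + (1)²·3.4375 + 2·(1)·(1)·-0.5 = 6.4375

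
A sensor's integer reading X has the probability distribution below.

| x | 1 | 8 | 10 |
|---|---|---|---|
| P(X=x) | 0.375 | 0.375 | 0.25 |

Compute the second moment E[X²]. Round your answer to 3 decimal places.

49.375

E[X²] = (1)²(0.375) + (8)²(0.375) + (10)²(0.25) = 49.375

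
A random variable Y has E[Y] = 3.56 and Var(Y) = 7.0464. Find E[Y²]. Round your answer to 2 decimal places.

E[Y²] = Var(Y) + (E[Y])² = 7.0464 + (3.56)² = 19.72

19.72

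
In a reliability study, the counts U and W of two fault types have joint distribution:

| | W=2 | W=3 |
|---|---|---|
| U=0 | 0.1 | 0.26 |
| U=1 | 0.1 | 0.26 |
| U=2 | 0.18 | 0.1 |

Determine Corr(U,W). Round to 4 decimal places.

E[U] = 0.92,  E[W] = 2.62
E[UW] = 2.3
Cov(U,W) = E[UW] − E[U]E[W] = 2.3 − (0.92)(2.62) = -0.1104
V(U) = 0.6336,  V(W) = 0.2356
ρ = -0.1104 / √(0.6336·0.2356) ≈ -0.2857

-0.2857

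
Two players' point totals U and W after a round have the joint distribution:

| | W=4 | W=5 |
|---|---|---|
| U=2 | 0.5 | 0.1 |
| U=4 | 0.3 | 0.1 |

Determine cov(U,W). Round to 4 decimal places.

E[U] = 2.8,  E[W] = 4.2
E[UW] = 11.8
cov(U,W) = E[UW] − E[U]E[W] = 11.8 − (2.8)(4.2) = 0.04

0.0400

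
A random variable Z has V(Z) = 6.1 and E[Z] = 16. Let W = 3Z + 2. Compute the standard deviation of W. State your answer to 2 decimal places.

V(3Z + 2) = (3)²·6.1 = 54.9
SD(W) = √54.9 ≈ 7.41

7.41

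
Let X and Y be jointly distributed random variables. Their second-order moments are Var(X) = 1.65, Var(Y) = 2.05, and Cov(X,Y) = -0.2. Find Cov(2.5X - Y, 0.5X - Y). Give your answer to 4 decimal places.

Cov(2.5X - Y, 0.5X - Y) = (2.5)(0.5)Var(X) + (-1)(-1)Var(Y) + [(2.5)(-1) + (-1)(0.5)]Cov(X,Y)
= 1.25·1.65 + 1·2.05 + -3·-0.2 = 4.7125

4.7125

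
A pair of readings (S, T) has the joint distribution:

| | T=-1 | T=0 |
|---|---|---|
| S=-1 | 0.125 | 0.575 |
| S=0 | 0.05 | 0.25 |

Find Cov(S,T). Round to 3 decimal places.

E[S] = -0.7,  E[T] = -0.175
E[ST] = 0.125
Cov(S,T) = E[ST] − E[S]E[T] = 0.125 − (-0.7)(-0.175) = 0.0025

0.003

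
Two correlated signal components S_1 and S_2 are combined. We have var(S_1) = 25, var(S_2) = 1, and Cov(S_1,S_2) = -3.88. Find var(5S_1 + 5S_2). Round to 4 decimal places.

456.0000

var(5S_1 + 5S_2) = (5)²·var(S_1) + (5)²·var(S_2) + 2·(5)·(5)·Cov(S_1,S_2)
= 25·25 + 25·1 + 50·-3.88 = 456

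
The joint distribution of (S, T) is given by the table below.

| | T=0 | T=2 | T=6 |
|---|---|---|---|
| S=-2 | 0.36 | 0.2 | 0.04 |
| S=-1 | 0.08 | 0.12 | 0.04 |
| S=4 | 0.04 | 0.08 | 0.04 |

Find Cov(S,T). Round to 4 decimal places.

E[S] = -0.8,  E[T] = 1.52
E[ST] = -0.16
Cov(S,T) = E[ST] − E[S]E[T] = -0.16 − (-0.8)(1.52) = 1.056

1.0560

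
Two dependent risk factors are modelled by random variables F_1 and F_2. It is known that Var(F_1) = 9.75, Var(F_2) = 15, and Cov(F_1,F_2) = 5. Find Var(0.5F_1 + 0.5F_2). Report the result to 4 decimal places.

Var(0.5F_1 + 0.5F_2) = (0.5)²·Var(F_1) + (0.5)²·Var(F_2) + 2·(0.5)·(0.5)·Cov(F_1,F_2)
= 0.25·9.75 + 0.25·15 + 0.5·5 = 8.6875

8.6875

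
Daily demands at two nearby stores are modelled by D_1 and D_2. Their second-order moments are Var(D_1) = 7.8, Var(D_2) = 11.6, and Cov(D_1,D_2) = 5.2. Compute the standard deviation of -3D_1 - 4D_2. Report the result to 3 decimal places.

Var(-3D_1 - 4D_2) = (-3)²·Var(D_1) + (-4)²·Var(D_2) + 2·(-3)·(-4)·Cov(D_1,D_2)
= 9·7.8 + 16·11.6 + 24·5.2 = 380.6
SD(-3D_1 - 4D_2) = √380.6 ≈ 19.509

19.509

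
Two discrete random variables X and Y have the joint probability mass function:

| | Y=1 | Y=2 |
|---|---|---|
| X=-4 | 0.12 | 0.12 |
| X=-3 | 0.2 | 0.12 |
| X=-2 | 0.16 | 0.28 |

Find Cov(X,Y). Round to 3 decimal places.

E[X] = -2.8,  E[Y] = 1.52
E[XY] = -4.2
Cov(X,Y) = E[XY] − E[X]E[Y] = -4.2 − (-2.8)(1.52) = 0.056

0.056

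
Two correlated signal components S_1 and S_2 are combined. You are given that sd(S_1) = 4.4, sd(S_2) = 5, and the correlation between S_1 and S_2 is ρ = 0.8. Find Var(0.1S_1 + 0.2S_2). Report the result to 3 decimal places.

1.898

Var(S_1) = (4.4)² = 19.36;  Var(S_2) = (5)² = 25
Cov(S_1,S_2) = ρ·sd(S_1)·sd(S_2) = 0.8·4.4·5 = 17.6
Var(0.1S_1 + 0.2S_2) = (0.1)²·Var(S_1) + (0.2)²·Var(S_2) + 2·(0.1)·(0.2)·Cov(S_1,S_2)
= 0.01·19.36 + 0.04·25 + 0.04·17.6 = 1.8976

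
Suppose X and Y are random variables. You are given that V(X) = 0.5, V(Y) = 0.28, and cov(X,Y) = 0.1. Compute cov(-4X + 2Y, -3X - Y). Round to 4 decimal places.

cov(-4X + 2Y, -3X - Y) = (-4)(-3)V(X) + (2)(-1)V(Y) + [(-4)(-1) + (2)(-3)]cov(X,Y)
= 12·0.5 + -2·0.28 + -2·0.1 = 5.24

5.2400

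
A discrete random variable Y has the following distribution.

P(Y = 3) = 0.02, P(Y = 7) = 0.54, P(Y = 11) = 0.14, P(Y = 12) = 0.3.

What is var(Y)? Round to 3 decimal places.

6.140

E[Y] = (3)(0.02) + (7)(0.54) + (11)(0.14) + (12)(0.3) = 8.98
E[Y²] = (3)²(0.02) + (7)²(0.54) + (11)²(0.14) + (12)²(0.3) = 86.78
var(Y) = E[Y²] − (E[Y])² = 86.78 − (8.98)² = 6.1396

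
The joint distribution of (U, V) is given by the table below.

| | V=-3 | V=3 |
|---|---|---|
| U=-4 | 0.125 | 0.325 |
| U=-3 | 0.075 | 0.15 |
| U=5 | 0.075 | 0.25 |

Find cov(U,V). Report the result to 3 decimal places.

E[U] = -0.85,  E[V] = 1.35
E[UV] = -0.45
cov(U,V) = E[UV] − E[U]E[V] = -0.45 − (-0.85)(1.35) = 0.6975

0.698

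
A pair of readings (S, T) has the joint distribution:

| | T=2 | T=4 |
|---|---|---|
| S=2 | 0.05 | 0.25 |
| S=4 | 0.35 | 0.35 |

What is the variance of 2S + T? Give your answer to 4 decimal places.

3.2000

E[S] = 3.4,  E[T] = 3.2,  E[ST] = 10.6
Var(S) = 12.4 − (3.4)² = 0.84;  Var(T) = 11.2 − (3.2)² = 0.96
cov(S,T) = 10.6 − (3.4)(3.2) = -0.28
Var(2S + T) = (2)²·0.84 + (1)²·0.96 + 2·(2)·(1)·-0.28 = 3.2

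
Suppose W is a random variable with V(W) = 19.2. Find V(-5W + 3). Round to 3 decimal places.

480.000

V(-5W + 3) = (-5)²·V(W) = 25·19.2 = 480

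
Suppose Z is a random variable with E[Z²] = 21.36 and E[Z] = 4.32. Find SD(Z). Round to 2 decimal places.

1.64

var(Z) = 21.36 − (4.32)² = 2.6976
SD(Z) = √2.6976 ≈ 1.64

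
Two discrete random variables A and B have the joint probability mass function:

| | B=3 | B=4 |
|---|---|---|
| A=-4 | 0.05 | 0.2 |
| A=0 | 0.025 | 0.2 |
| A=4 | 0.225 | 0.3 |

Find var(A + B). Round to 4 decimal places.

10.6600

E[A] = 1.1,  E[B] = 3.7,  E[AB] = 3.7
var(A) = 12.4 − (1.1)² = 11.19;  var(B) = 13.9 − (3.7)² = 0.21
Cov(A,B) = 3.7 − (1.1)(3.7) = -0.37
var(A + B) = (1)²·11.19 + (1)²·0.21 + 2·(1)·(1)·-0.37 = 10.66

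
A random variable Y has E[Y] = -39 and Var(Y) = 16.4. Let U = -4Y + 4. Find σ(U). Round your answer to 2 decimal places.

Var(-4Y + 4) = (-4)²·16.4 = 262.4
σ(U) = √262.4 ≈ 16.20

16.20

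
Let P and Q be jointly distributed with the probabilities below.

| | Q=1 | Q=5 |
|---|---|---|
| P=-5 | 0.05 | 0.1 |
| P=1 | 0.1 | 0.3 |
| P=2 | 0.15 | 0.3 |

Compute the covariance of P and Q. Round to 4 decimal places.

E[P] = 0.55,  E[Q] = 3.8
E[PQ] = 2.15
Cov(P,Q) = E[PQ] − E[P]E[Q] = 2.15 − (0.55)(3.8) = 0.06

0.0600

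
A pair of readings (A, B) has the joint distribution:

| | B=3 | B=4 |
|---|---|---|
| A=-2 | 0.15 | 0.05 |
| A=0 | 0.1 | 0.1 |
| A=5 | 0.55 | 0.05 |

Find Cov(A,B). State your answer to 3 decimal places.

-0.370

E[A] = 2.6,  E[B] = 3.2
E[AB] = 7.95
Cov(A,B) = E[AB] − E[A]E[B] = 7.95 − (2.6)(3.2) = -0.37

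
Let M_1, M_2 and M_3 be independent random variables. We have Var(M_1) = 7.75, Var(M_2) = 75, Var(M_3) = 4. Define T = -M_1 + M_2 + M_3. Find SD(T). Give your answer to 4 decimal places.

9.3140

By independence, Var(T) = (-1)²Var(M_1) + (1)²Var(M_2) + (1)²Var(M_3)
= (-1)²·7.75 + (1)²·75 + (1)²·4 = 86.75
SD(T) = √86.75 ≈ 9.3140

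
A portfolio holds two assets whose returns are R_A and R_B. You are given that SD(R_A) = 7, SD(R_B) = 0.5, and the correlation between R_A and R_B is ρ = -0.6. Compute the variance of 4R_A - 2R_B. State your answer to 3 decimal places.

Var(R_A) = (7)² = 49;  Var(R_B) = (0.5)² = 0.25
cov(R_A,R_B) = ρ·SD(R_A)·SD(R_B) = -0.6·7·0.5 = -2.1
Var(4R_A - 2R_B) = (4)²·Var(R_A) + (-2)²·Var(R_B) + 2·(4)·(-2)·cov(R_A,R_B)
= 16·49 + 4·0.25 + -16·-2.1 = 818.6

818.600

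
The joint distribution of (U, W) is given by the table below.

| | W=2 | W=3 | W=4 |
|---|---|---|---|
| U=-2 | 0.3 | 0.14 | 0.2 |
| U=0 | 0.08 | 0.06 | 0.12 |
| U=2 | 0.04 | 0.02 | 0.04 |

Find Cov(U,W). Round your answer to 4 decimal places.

0.1352

E[U] = -1.08,  E[W] = 2.94
E[UW] = -3.04
Cov(U,W) = E[UW] − E[U]E[W] = -3.04 − (-1.08)(2.94) = 0.1352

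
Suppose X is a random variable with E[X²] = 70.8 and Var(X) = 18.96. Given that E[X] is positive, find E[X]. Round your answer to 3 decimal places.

7.200

(E[X])² = E[X²] − Var(X) = 70.8 − 18.96 = 51.84
E[X] = √51.84 = 7.2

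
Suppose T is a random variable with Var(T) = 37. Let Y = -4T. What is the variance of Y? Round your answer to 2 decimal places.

Var(-4T) = (-4)²·Var(T) = 16·37 = 592

592.00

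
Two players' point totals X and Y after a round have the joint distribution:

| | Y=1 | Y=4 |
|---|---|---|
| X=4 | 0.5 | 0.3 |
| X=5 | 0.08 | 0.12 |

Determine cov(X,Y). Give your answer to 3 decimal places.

E[X] = 4.2,  E[Y] = 2.26
E[XY] = 9.6
cov(X,Y) = E[XY] − E[X]E[Y] = 9.6 − (4.2)(2.26) = 0.108

0.108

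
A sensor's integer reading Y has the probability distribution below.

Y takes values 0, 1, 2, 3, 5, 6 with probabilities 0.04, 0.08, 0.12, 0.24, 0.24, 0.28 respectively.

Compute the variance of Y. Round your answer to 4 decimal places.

3.4336

E[Y] = (0)(0.04) + (1)(0.08) + (2)(0.12) + (3)(0.24) + (5)(0.24) + (6)(0.28) = 3.92
E[Y²] = (0)²(0.04) + (1)²(0.08) + (2)²(0.12) + (3)²(0.24) + (5)²(0.24) + (6)²(0.28) = 18.8
var(Y) = E[Y²] − (E[Y])² = 18.8 − (3.92)² = 3.4336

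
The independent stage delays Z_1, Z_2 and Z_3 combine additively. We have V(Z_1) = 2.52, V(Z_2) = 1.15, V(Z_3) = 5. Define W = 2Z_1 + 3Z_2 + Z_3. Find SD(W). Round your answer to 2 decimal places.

5.04

By independence, V(W) = (2)²V(Z_1) + (3)²V(Z_2) + (1)²V(Z_3)
= (2)²·2.52 + (3)²·1.15 + (1)²·5 = 25.43
SD(W) = √25.43 ≈ 5.04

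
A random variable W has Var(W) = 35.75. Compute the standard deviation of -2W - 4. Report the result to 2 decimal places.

Var(-2W - 4) = (-2)²·35.75 = 143
SD(-2W - 4) = √143 ≈ 11.96

11.96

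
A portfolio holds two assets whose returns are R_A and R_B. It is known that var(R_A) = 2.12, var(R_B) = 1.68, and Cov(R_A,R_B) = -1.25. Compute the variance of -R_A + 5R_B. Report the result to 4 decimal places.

56.6200

var(-R_A + 5R_B) = (-1)²·var(R_A) + (5)²·var(R_B) + 2·(-1)·(5)·Cov(R_A,R_B)
= 1·2.12 + 25·1.68 + -10·-1.25 = 56.62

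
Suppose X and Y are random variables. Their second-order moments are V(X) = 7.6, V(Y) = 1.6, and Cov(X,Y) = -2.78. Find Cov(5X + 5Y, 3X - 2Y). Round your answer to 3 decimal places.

84.100

Cov(5X + 5Y, 3X - 2Y) = (5)(3)V(X) + (5)(-2)V(Y) + [(5)(-2) + (5)(3)]Cov(X,Y)
= 15·7.6 + -10·1.6 + 5·-2.78 = 84.1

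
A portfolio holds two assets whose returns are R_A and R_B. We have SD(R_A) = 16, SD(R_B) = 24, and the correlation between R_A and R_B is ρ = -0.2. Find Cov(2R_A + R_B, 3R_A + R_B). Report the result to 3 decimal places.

var(R_A) = (16)² = 256;  var(R_B) = (24)² = 576
Cov(R_A,R_B) = ρ·SD(R_A)·SD(R_B) = -0.2·16·24 = -76.8
Cov(2R_A + R_B, 3R_A + R_B) = (2)(3)var(R_A) + (1)(1)var(R_B) + [(2)(1) + (1)(3)]Cov(R_A,R_B)
= 6·256 + 1·576 + 5·-76.8 = 1728

1728.000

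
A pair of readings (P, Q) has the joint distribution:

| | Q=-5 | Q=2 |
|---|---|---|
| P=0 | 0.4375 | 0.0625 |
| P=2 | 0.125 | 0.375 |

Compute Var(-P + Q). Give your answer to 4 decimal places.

E[P] = 1,  E[Q] = -1.9375,  E[PQ] = 0.25
Var(P) = 2 − (1)² = 1;  Var(Q) = 15.8125 − (-1.9375)² = 12.05859375
cov(P,Q) = 0.25 − (1)(-1.9375) = 2.1875
Var(-P + Q) = (-1)²·1 + (1)²·12.05859375 + 2·(-1)·(1)·2.1875 = 8.68359375

8.6836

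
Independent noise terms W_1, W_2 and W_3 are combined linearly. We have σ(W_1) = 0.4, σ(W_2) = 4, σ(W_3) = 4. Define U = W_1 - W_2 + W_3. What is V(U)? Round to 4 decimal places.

32.1600

V(W_1) = 0.16, V(W_2) = 16, V(W_3) = 16
By independence, V(U) = (1)²V(W_1) + (-1)²V(W_2) + (1)²V(W_3)
= (1)²·0.16 + (-1)²·16 + (1)²·16 = 32.16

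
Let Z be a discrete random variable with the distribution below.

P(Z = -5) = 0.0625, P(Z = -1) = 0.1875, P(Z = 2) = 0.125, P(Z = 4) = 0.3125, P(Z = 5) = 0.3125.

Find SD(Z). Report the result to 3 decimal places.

2.915

E[Z] = (-5)(0.0625) + (-1)(0.1875) + (2)(0.125) + (4)(0.3125) + (5)(0.3125) = 2.5625
E[Z²] = (-5)²(0.0625) + (-1)²(0.1875) + (2)²(0.125) + (4)²(0.3125) + (5)²(0.3125) = 15.0625
var(Z) = E[Z²] − (E[Z])² = 15.0625 − (2.5625)² = 8.49609375
SD(Z) = √8.49609375 ≈ 2.915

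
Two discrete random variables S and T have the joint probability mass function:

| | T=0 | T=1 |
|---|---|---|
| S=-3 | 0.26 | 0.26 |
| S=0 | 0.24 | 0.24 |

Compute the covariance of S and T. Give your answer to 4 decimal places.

E[S] = -1.56,  E[T] = 0.5
E[ST] = -0.78
Cov(S,T) = E[ST] − E[S]E[T] = -0.78 − (-1.56)(0.5) = 0

0.0000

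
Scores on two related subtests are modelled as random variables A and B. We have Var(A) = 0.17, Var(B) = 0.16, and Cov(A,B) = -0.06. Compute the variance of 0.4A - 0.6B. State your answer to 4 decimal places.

Var(0.4A - 0.6B) = (0.4)²·Var(A) + (-0.6)²·Var(B) + 2·(0.4)·(-0.6)·Cov(A,B)
= 0.16·0.17 + 0.36·0.16 + -0.48·-0.06 = 0.1136

0.1136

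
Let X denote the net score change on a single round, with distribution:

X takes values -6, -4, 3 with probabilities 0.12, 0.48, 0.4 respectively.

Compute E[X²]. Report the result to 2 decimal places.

15.60

E[X²] = (-6)²(0.12) + (-4)²(0.48) + (3)²(0.4) = 15.6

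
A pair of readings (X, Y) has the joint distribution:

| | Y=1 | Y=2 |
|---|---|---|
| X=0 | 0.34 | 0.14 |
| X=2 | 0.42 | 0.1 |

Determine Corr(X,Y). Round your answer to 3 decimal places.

-0.116

E[X] = 1.04,  E[Y] = 1.24
E[XY] = 1.24
cov(X,Y) = E[XY] − E[X]E[Y] = 1.24 − (1.04)(1.24) = -0.0496
V(X) = 0.9984,  V(Y) = 0.1824
ρ = -0.0496 / √(0.9984·0.1824) ≈ -0.116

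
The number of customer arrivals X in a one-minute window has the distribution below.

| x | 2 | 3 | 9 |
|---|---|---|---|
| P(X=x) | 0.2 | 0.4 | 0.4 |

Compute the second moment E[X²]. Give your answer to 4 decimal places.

36.8000

E[X²] = (2)²(0.2) + (3)²(0.4) + (9)²(0.4) = 36.8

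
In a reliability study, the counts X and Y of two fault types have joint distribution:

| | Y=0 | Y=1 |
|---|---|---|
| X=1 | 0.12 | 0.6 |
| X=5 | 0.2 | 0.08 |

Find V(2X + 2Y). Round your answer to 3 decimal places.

10.240

E[X] = 2.12,  E[Y] = 0.68,  E[XY] = 1
V(X) = 7.72 − (2.12)² = 3.2256;  V(Y) = 0.68 − (0.68)² = 0.2176
Cov(X,Y) = 1 − (2.12)(0.68) = -0.4416
V(2X + 2Y) = (2)²·3.2256 + (2)²·0.2176 + 2·(2)·(2)·-0.4416 = 10.24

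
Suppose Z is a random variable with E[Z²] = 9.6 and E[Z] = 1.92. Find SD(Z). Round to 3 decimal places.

2.432

Var(Z) = 9.6 − (1.92)² = 5.9136
SD(Z) = √5.9136 ≈ 2.432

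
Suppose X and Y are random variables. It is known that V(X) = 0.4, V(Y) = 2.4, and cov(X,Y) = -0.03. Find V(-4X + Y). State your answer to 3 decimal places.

9.040

V(-4X + Y) = (-4)²·V(X) + (1)²·V(Y) + 2·(-4)·(1)·cov(X,Y)
= 16·0.4 + 1·2.4 + -8·-0.03 = 9.04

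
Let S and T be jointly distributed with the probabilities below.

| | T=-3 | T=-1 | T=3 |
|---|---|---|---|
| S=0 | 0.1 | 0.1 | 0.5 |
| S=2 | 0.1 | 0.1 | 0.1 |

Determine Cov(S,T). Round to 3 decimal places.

-0.800

E[S] = 0.6,  E[T] = 1
E[ST] = -0.2
Cov(S,T) = E[ST] − E[S]E[T] = -0.2 − (0.6)(1) = -0.8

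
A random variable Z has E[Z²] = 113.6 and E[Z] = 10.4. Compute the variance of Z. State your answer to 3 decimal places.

var(Z) = 113.6 − (10.4)² = 5.44

5.440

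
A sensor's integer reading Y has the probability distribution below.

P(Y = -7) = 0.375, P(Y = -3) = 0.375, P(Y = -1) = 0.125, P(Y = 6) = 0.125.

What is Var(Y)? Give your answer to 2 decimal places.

16.61

E[Y] = (-7)(0.375) + (-3)(0.375) + (-1)(0.125) + (6)(0.125) = -3.125
E[Y²] = (-7)²(0.375) + (-3)²(0.375) + (-1)²(0.125) + (6)²(0.125) = 26.375
Var(Y) = E[Y²] − (E[Y])² = 26.375 − (-3.125)² = 16.609375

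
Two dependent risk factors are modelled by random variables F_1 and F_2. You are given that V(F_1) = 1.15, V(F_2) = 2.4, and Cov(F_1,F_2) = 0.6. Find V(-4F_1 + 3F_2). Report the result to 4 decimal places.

25.6000

V(-4F_1 + 3F_2) = (-4)²·V(F_1) + (3)²·V(F_2) + 2·(-4)·(3)·Cov(F_1,F_2)
= 16·1.15 + 9·2.4 + -24·0.6 = 25.6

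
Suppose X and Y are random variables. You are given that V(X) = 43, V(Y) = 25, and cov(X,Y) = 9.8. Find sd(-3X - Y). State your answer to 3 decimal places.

V(-3X - Y) = (-3)²·V(X) + (-1)²·V(Y) + 2·(-3)·(-1)·cov(X,Y)
= 9·43 + 1·25 + 6·9.8 = 470.8
sd(-3X - Y) = √470.8 ≈ 21.698

21.698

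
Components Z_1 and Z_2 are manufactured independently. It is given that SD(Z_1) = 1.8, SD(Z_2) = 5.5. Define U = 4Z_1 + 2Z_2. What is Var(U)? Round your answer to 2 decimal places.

Var(Z_1) = 3.24, Var(Z_2) = 30.25
By independence, Var(U) = (4)²Var(Z_1) + (2)²Var(Z_2)
= (4)²·3.24 + (2)²·30.25 = 172.84

172.84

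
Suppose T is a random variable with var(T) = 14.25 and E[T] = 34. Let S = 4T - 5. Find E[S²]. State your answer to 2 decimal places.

E[4T - 5] = 4·34 − 5 = 131
var(4T - 5) = (4)²·14.25 = 228
E[S²] = var(S) + (E[S])² = 228 + (131)² = 17389

17389.00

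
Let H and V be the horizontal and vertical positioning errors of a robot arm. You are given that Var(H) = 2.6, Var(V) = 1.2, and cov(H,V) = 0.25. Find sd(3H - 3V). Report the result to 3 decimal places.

Var(3H - 3V) = (3)²·Var(H) + (-3)²·Var(V) + 2·(3)·(-3)·cov(H,V)
= 9·2.6 + 9·1.2 + -18·0.25 = 29.7
sd(3H - 3V) = √29.7 ≈ 5.450

5.450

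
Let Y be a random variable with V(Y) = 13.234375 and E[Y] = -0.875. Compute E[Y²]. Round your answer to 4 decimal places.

14.0000

E[Y²] = V(Y) + (E[Y])² = 13.234375 + (-0.875)² = 14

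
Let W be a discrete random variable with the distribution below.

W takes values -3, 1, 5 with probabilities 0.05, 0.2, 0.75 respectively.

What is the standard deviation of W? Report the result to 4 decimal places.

2.2271

E[W] = (-3)(0.05) + (1)(0.2) + (5)(0.75) = 3.8
E[W²] = (-3)²(0.05) + (1)²(0.2) + (5)²(0.75) = 19.4
Var(W) = E[W²] − (E[W])² = 19.4 − (3.8)² = 4.96
sd(W) = √4.96 ≈ 2.2271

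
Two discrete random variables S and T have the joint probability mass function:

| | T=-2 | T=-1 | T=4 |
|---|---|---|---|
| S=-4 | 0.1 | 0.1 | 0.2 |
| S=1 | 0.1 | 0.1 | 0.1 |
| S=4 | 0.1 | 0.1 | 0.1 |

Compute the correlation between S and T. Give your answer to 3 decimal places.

E[S] = -0.1,  E[T] = 0.7
E[ST] = -1.5
Cov(S,T) = E[ST] − E[S]E[T] = -1.5 − (-0.1)(0.7) = -1.43
V(S) = 11.49,  V(T) = 7.41
ρ = -1.43 / √(11.49·7.41) ≈ -0.155

-0.155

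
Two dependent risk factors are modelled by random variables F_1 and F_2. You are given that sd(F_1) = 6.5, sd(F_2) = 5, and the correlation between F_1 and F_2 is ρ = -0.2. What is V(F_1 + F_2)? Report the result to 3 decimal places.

V(F_1) = (6.5)² = 42.25;  V(F_2) = (5)² = 25
Cov(F_1,F_2) = ρ·sd(F_1)·sd(F_2) = -0.2·6.5·5 = -6.5
V(F_1 + F_2) = (1)²·V(F_1) + (1)²·V(F_2) + 2·(1)·(1)·Cov(F_1,F_2)
= 1·42.25 + 1·25 + 2·-6.5 = 54.25

54.250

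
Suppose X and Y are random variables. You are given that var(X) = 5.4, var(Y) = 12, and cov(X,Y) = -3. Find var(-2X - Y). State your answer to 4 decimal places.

var(-2X - Y) = (-2)²·var(X) + (-1)²·var(Y) + 2·(-2)·(-1)·cov(X,Y)
= 4·5.4 + 1·12 + 4·-3 = 21.6

21.6000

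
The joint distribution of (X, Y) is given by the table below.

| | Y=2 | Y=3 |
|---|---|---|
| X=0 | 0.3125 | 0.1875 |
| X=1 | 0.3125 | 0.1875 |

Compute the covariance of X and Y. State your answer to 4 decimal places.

0.0000

E[X] = 0.5,  E[Y] = 2.375
E[XY] = 1.1875
Cov(X,Y) = E[XY] − E[X]E[Y] = 1.1875 − (0.5)(2.375) = 0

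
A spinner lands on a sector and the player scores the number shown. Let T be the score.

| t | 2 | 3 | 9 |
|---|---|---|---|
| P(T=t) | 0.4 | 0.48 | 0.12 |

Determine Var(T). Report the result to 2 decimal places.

E[T] = (2)(0.4) + (3)(0.48) + (9)(0.12) = 3.32
E[T²] = (2)²(0.4) + (3)²(0.48) + (9)²(0.12) = 15.64
Var(T) = E[T²] − (E[T])² = 15.64 − (3.32)² = 4.6176

4.62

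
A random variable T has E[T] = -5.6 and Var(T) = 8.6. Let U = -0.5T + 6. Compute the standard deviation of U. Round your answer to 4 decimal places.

Var(-0.5T + 6) = (-0.5)²·8.6 = 2.15
SD(U) = √2.15 ≈ 1.4663

1.4663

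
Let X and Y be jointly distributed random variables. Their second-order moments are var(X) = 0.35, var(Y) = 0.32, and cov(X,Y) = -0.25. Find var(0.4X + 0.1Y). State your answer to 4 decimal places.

0.0392

var(0.4X + 0.1Y) = (0.4)²·var(X) + (0.1)²·var(Y) + 2·(0.4)·(0.1)·cov(X,Y)
= 0.16·0.35 + 0.01·0.32 + 0.08·-0.25 = 0.0392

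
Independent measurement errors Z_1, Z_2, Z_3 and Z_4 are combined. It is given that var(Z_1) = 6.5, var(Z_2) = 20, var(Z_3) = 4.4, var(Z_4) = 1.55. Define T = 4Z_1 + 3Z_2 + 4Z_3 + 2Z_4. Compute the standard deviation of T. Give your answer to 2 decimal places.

18.99

By independence, var(T) = (4)²var(Z_1) + (3)²var(Z_2) + (4)²var(Z_3) + (2)²var(Z_4)
= (4)²·6.5 + (3)²·20 + (4)²·4.4 + (2)²·1.55 = 360.6
SD(T) = √360.6 ≈ 18.99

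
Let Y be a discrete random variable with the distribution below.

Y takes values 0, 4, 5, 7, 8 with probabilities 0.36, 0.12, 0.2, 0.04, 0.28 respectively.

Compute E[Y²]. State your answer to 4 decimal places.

E[Y²] = (0)²(0.36) + (4)²(0.12) + (5)²(0.2) + (7)²(0.04) + (8)²(0.28) = 26.8

26.8000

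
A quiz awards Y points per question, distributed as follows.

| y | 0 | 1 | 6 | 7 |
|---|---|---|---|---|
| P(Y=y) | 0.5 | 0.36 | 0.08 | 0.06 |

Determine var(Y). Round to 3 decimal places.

E[Y] = (0)(0.5) + (1)(0.36) + (6)(0.08) + (7)(0.06) = 1.26
E[Y²] = (0)²(0.5) + (1)²(0.36) + (6)²(0.08) + (7)²(0.06) = 6.18
var(Y) = E[Y²] − (E[Y])² = 6.18 − (1.26)² = 4.5924

4.592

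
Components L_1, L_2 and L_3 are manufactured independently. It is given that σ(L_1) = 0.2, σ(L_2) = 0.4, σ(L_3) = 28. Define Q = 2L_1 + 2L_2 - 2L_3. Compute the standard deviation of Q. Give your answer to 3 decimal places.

V(L_1) = 0.04, V(L_2) = 0.16, V(L_3) = 784
By independence, V(Q) = (2)²V(L_1) + (2)²V(L_2) + (-2)²V(L_3)
= (2)²·0.04 + (2)²·0.16 + (-2)²·784 = 3136.8
σ(Q) = √3136.8 ≈ 56.007

56.007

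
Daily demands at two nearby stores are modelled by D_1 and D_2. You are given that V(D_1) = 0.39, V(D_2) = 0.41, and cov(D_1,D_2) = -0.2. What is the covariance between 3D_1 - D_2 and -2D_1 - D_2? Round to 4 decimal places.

cov(3D_1 - D_2, -2D_1 - D_2) = (3)(-2)V(D_1) + (-1)(-1)V(D_2) + [(3)(-1) + (-1)(-2)]cov(D_1,D_2)
= -6·0.39 + 1·0.41 + -1·-0.2 = -1.73

-1.7300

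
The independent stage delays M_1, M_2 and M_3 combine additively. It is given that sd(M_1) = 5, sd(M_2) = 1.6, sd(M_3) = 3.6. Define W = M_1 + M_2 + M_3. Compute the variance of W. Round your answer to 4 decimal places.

40.5200

Var(M_1) = 25, Var(M_2) = 2.56, Var(M_3) = 12.96
By independence, Var(W) = (1)²Var(M_1) + (1)²Var(M_2) + (1)²Var(M_3)
= (1)²·25 + (1)²·2.56 + (1)²·12.96 = 40.52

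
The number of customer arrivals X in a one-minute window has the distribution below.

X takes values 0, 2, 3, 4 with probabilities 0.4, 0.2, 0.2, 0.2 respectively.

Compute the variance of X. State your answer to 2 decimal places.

E[X] = (0)(0.4) + (2)(0.2) + (3)(0.2) + (4)(0.2) = 1.8
E[X²] = (0)²(0.4) + (2)²(0.2) + (3)²(0.2) + (4)²(0.2) = 5.8
V(X) = E[X²] − (E[X])² = 5.8 − (1.8)² = 2.56

2.56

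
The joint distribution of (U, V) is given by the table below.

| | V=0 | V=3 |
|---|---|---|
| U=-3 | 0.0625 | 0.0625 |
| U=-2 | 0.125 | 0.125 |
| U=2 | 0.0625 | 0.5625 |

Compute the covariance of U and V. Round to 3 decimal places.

E[U] = 0.375,  E[V] = 2.25
E[UV] = 2.0625
Cov(U,V) = E[UV] − E[U]E[V] = 2.0625 − (0.375)(2.25) = 1.21875

1.219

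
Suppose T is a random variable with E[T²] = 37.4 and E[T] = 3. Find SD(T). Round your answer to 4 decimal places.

5.3292

var(T) = 37.4 − (3)² = 28.4
SD(T) = √28.4 ≈ 5.3292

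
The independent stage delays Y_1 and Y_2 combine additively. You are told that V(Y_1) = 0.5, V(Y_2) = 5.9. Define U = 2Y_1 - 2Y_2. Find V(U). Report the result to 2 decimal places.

By independence, V(U) = (2)²V(Y_1) + (-2)²V(Y_2)
= (2)²·0.5 + (-2)²·5.9 = 25.6

25.60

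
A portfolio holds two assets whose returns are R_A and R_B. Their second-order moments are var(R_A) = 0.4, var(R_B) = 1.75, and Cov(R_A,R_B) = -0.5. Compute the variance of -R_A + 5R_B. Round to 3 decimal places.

49.150

var(-R_A + 5R_B) = (-1)²·var(R_A) + (5)²·var(R_B) + 2·(-1)·(5)·Cov(R_A,R_B)
= 1·0.4 + 25·1.75 + -10·-0.5 = 49.15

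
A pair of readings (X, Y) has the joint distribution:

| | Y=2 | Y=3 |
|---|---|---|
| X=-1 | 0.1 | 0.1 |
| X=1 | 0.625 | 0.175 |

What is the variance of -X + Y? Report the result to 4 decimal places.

1.0194

E[X] = 0.6,  E[Y] = 2.275,  E[XY] = 1.275
V(X) = 1 − (0.6)² = 0.64;  V(Y) = 5.375 − (2.275)² = 0.199375
Cov(X,Y) = 1.275 − (0.6)(2.275) = -0.09
V(-X + Y) = (-1)²·0.64 + (1)²·0.199375 + 2·(-1)·(1)·-0.09 = 1.019375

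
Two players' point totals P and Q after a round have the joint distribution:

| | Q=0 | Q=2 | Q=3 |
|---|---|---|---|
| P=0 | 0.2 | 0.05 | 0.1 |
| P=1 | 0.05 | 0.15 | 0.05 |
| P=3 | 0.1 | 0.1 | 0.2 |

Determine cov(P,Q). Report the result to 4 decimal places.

E[P] = 1.45,  E[Q] = 1.65
E[PQ] = 2.85
cov(P,Q) = E[PQ] − E[P]E[Q] = 2.85 − (1.45)(1.65) = 0.4575

0.4575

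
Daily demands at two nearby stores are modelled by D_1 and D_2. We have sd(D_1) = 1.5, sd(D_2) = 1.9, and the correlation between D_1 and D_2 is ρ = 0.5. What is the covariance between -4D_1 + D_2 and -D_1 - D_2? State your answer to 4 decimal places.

V(D_1) = (1.5)² = 2.25;  V(D_2) = (1.9)² = 3.61
Cov(D_1,D_2) = ρ·sd(D_1)·sd(D_2) = 0.5·1.5·1.9 = 1.425
Cov(-4D_1 + D_2, -D_1 - D_2) = (-4)(-1)V(D_1) + (1)(-1)V(D_2) + [(-4)(-1) + (1)(-1)]Cov(D_1,D_2)
= 4·2.25 + -1·3.61 + 3·1.425 = 9.665

9.6650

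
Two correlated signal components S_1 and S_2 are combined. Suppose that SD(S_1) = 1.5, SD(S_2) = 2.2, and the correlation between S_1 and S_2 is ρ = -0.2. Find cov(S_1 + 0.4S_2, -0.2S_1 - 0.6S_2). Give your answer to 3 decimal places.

-1.163

Var(S_1) = (1.5)² = 2.25;  Var(S_2) = (2.2)² = 4.84
cov(S_1,S_2) = ρ·SD(S_1)·SD(S_2) = -0.2·1.5·2.2 = -0.66
cov(S_1 + 0.4S_2, -0.2S_1 - 0.6S_2) = (1)(-0.2)Var(S_1) + (0.4)(-0.6)Var(S_2) + [(1)(-0.6) + (0.4)(-0.2)]cov(S_1,S_2)
= -0.2·2.25 + -0.24·4.84 + -0.68·-0.66 = -1.1628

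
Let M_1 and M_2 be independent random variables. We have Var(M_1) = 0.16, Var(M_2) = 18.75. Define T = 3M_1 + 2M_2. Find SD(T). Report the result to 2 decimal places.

By independence, Var(T) = (3)²Var(M_1) + (2)²Var(M_2)
= (3)²·0.16 + (2)²·18.75 = 76.44
SD(T) = √76.44 ≈ 8.74

8.74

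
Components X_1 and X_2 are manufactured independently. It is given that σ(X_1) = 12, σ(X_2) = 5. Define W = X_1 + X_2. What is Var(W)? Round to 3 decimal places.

169.000

Var(X_1) = 144, Var(X_2) = 25
By independence, Var(W) = (1)²Var(X_1) + (1)²Var(X_2)
= (1)²·144 + (1)²·25 = 169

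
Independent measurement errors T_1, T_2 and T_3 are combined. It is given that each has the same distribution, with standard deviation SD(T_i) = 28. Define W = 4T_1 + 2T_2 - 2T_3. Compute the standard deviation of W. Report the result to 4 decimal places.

137.1714

Var(T_i) = (28)² = 784
By independence, Var(W) = (4)²Var(T_1) + (2)²Var(T_2) + (-2)²Var(T_3)
= (4)²·784 + (2)²·784 + (-2)²·784 = 18816
SD(W) = √18816 ≈ 137.1714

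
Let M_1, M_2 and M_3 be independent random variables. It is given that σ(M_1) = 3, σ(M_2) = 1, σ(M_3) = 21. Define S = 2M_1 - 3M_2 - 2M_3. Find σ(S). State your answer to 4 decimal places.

42.5323

Var(M_1) = 9, Var(M_2) = 1, Var(M_3) = 441
By independence, Var(S) = (2)²Var(M_1) + (-3)²Var(M_2) + (-2)²Var(M_3)
= (2)²·9 + (-3)²·1 + (-2)²·441 = 1809
σ(S) = √1809 ≈ 42.5323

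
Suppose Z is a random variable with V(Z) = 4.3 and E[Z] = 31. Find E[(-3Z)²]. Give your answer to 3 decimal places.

8687.700

E[-3Z] = -3·31 = -93
V(-3Z) = (-3)²·4.3 = 38.7
E[(-3Z)²] = V((-3Z)) + (E[(-3Z)])² = 38.7 + (-93)² = 8687.7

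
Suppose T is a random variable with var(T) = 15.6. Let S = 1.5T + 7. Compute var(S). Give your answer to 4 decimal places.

var(1.5T + 7) = (1.5)²·var(T) = 2.25·15.6 = 35.1

35.1000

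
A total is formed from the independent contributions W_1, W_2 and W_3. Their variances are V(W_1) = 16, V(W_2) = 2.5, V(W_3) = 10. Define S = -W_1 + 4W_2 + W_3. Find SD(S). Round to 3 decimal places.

8.124

By independence, V(S) = (-1)²V(W_1) + (4)²V(W_2) + (1)²V(W_3)
= (-1)²·16 + (4)²·2.5 + (1)²·10 = 66
SD(S) = √66 ≈ 8.124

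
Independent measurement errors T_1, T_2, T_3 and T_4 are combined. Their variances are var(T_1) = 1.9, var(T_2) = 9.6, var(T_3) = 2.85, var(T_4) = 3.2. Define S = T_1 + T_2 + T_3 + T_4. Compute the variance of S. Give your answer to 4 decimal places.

By independence, var(S) = (1)²var(T_1) + (1)²var(T_2) + (1)²var(T_3) + (1)²var(T_4)
= (1)²·1.9 + (1)²·9.6 + (1)²·2.85 + (1)²·3.2 = 17.55

17.5500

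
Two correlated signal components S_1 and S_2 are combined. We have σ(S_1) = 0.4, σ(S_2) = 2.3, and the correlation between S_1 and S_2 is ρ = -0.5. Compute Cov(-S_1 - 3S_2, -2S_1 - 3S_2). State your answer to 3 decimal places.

43.790

Var(S_1) = (0.4)² = 0.16;  Var(S_2) = (2.3)² = 5.29
Cov(S_1,S_2) = ρ·σ(S_1)·σ(S_2) = -0.5·0.4·2.3 = -0.46
Cov(-S_1 - 3S_2, -2S_1 - 3S_2) = (-1)(-2)Var(S_1) + (-3)(-3)Var(S_2) + [(-1)(-3) + (-3)(-2)]Cov(S_1,S_2)
= 2·0.16 + 9·5.29 + 9·-0.46 = 43.79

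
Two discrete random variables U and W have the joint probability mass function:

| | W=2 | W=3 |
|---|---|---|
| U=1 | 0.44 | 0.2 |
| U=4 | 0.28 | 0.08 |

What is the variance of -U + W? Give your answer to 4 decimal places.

2.4000

E[U] = 2.08,  E[W] = 2.28,  E[UW] = 4.68
V(U) = 6.4 − (2.08)² = 2.0736;  V(W) = 5.4 − (2.28)² = 0.2016
Cov(U,W) = 4.68 − (2.08)(2.28) = -0.0624
V(-U + W) = (-1)²·2.0736 + (1)²·0.2016 + 2·(-1)·(1)·-0.0624 = 2.4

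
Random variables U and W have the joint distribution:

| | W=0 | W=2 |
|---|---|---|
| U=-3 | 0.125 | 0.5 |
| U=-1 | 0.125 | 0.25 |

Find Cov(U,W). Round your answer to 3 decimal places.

-0.125

E[U] = -2.25,  E[W] = 1.5
E[UW] = -3.5
Cov(U,W) = E[UW] − E[U]E[W] = -3.5 − (-2.25)(1.5) = -0.125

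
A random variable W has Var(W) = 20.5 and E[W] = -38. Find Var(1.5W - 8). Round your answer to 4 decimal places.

46.1250

Var(1.5W - 8) = (1.5)²·Var(W) = 2.25·20.5 = 46.125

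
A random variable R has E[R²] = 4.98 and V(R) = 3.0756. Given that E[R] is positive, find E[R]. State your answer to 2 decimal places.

1.38

(E[R])² = E[R²] − V(R) = 4.98 − 3.0756 = 1.9044
E[R] = √1.9044 = 1.38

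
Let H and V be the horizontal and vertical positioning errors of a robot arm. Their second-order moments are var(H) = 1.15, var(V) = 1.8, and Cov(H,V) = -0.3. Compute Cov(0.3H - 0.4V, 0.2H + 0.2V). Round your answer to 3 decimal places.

-0.069

Cov(0.3H - 0.4V, 0.2H + 0.2V) = (0.3)(0.2)var(H) + (-0.4)(0.2)var(V) + [(0.3)(0.2) + (-0.4)(0.2)]Cov(H,V)
= 0.06·1.15 + -0.08·1.8 + -0.02·-0.3 = -0.069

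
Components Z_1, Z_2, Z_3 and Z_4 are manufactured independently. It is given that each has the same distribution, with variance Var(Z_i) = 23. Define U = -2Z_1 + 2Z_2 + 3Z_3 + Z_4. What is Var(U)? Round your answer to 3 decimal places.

By independence, Var(U) = (-2)²Var(Z_1) + (2)²Var(Z_2) + (3)²Var(Z_3) + (1)²Var(Z_4)
= (-2)²·23 + (2)²·23 + (3)²·23 + (1)²·23 = 414

414.000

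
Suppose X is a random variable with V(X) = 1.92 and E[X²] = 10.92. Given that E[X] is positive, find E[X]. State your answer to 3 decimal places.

(E[X])² = E[X²] − V(X) = 10.92 − 1.92 = 9
E[X] = √9 = 3

3.000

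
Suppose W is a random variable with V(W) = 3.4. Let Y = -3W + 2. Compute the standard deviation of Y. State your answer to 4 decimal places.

5.5317

V(-3W + 2) = (-3)²·3.4 = 30.6
sd(Y) = √30.6 ≈ 5.5317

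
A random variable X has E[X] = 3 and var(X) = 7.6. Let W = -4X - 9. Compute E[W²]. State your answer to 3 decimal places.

562.600

E[-4X - 9] = -4·3 − 9 = -21
var(-4X - 9) = (-4)²·7.6 = 121.6
E[W²] = var(W) + (E[W])² = 121.6 + (-21)² = 562.6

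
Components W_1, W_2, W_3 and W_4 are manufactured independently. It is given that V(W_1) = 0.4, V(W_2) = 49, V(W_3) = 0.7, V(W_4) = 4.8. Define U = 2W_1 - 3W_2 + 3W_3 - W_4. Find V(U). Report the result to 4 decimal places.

By independence, V(U) = (2)²V(W_1) + (-3)²V(W_2) + (3)²V(W_3) + (-1)²V(W_4)
= (2)²·0.4 + (-3)²·49 + (3)²·0.7 + (-1)²·4.8 = 453.7

453.7000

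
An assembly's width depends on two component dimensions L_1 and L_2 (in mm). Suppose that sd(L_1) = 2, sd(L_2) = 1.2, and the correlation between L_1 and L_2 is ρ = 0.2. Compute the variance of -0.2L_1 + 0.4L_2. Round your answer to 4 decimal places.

0.3136

V(L_1) = (2)² = 4;  V(L_2) = (1.2)² = 1.44
Cov(L_1,L_2) = ρ·sd(L_1)·sd(L_2) = 0.2·2·1.2 = 0.48
V(-0.2L_1 + 0.4L_2) = (-0.2)²·V(L_1) + (0.4)²·V(L_2) + 2·(-0.2)·(0.4)·Cov(L_1,L_2)
= 0.04·4 + 0.16·1.44 + -0.16·0.48 = 0.3136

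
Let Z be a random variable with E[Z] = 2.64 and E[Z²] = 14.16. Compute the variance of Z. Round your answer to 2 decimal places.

Var(Z) = 14.16 − (2.64)² = 7.1904

7.19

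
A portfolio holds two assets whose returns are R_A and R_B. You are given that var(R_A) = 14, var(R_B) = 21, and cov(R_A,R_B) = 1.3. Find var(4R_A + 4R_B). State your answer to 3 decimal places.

601.600

var(4R_A + 4R_B) = (4)²·var(R_A) + (4)²·var(R_B) + 2·(4)·(4)·cov(R_A,R_B)
= 16·14 + 16·21 + 32·1.3 = 601.6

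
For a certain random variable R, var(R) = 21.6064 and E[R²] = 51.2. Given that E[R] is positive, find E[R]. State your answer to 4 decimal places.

5.4400

(E[R])² = E[R²] − var(R) = 51.2 − 21.6064 = 29.5936
E[R] = √29.5936 = 5.44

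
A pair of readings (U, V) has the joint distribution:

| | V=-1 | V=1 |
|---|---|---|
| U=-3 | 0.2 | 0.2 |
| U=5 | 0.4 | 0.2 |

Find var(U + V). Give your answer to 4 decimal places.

15.0400

E[U] = 1.8,  E[V] = -0.2,  E[UV] = -1
var(U) = 18.6 − (1.8)² = 15.36;  var(V) = 1 − (-0.2)² = 0.96
Cov(U,V) = -1 − (1.8)(-0.2) = -0.64
var(U + V) = (1)²·15.36 + (1)²·0.96 + 2·(1)·(1)·-0.64 = 15.04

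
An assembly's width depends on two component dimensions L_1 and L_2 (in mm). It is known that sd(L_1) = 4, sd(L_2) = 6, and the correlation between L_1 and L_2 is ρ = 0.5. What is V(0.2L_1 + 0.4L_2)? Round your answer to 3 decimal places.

V(L_1) = (4)² = 16;  V(L_2) = (6)² = 36
Cov(L_1,L_2) = ρ·sd(L_1)·sd(L_2) = 0.5·4·6 = 12
V(0.2L_1 + 0.4L_2) = (0.2)²·V(L_1) + (0.4)²·V(L_2) + 2·(0.2)·(0.4)·Cov(L_1,L_2)
= 0.04·16 + 0.16·36 + 0.16·12 = 8.32

8.320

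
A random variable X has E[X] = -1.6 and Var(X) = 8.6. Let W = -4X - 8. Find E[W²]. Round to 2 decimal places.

140.16

E[-4X - 8] = -4·-1.6 − 8 = -1.6
Var(-4X - 8) = (-4)²·8.6 = 137.6
E[W²] = Var(W) + (E[W])² = 137.6 + (-1.6)² = 140.16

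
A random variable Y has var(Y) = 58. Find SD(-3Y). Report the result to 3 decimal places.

var(-3Y) = (-3)²·58 = 522
SD(-3Y) = √522 ≈ 22.847

22.847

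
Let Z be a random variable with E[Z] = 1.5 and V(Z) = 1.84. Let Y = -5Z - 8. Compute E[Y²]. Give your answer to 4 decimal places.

E[-5Z - 8] = -5·1.5 − 8 = -15.5
V(-5Z - 8) = (-5)²·1.84 = 46
E[Y²] = V(Y) + (E[Y])² = 46 + (-15.5)² = 286.25

286.2500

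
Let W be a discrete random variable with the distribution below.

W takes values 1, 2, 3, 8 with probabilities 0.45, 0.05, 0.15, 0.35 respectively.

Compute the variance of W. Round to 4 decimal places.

9.9600

E[W] = (1)(0.45) + (2)(0.05) + (3)(0.15) + (8)(0.35) = 3.8
E[W²] = (1)²(0.45) + (2)²(0.05) + (3)²(0.15) + (8)²(0.35) = 24.4
Var(W) = E[W²] − (E[W])² = 24.4 − (3.8)² = 9.96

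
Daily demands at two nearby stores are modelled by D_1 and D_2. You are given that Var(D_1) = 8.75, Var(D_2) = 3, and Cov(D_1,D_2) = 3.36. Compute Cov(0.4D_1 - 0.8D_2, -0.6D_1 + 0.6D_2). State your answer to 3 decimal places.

-1.121

Cov(0.4D_1 - 0.8D_2, -0.6D_1 + 0.6D_2) = (0.4)(-0.6)Var(D_1) + (-0.8)(0.6)Var(D_2) + [(0.4)(0.6) + (-0.8)(-0.6)]Cov(D_1,D_2)
= -0.24·8.75 + -0.48·3 + 0.72·3.36 = -1.1208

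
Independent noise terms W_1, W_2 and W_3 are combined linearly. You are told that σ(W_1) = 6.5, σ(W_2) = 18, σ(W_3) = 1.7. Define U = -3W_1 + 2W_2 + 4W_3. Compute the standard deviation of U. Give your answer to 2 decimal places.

41.50

Var(W_1) = 42.25, Var(W_2) = 324, Var(W_3) = 2.89
By independence, Var(U) = (-3)²Var(W_1) + (2)²Var(W_2) + (4)²Var(W_3)
= (-3)²·42.25 + (2)²·324 + (4)²·2.89 = 1722.49
σ(U) = √1722.49 ≈ 41.50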